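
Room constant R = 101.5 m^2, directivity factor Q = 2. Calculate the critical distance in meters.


Given values:
  R = 101.5 m^2, Q = 2
Formula: d_c = 0.141 * sqrt(Q * R)
Compute Q * R = 2 * 101.5 = 203.0
Compute sqrt(203.0) = 14.2478
d_c = 0.141 * 14.2478 = 2.009

2.009 m


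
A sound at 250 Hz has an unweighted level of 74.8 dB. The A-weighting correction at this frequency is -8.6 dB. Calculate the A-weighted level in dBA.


Given values:
  SPL = 74.8 dB
  A-weighting at 250 Hz = -8.6 dB
Formula: L_A = SPL + A_weight
L_A = 74.8 + (-8.6)
L_A = 66.2

66.2 dBA


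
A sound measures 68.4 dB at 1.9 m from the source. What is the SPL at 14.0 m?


Given values:
  SPL1 = 68.4 dB, r1 = 1.9 m, r2 = 14.0 m
Formula: SPL2 = SPL1 - 20 * log10(r2 / r1)
Compute ratio: r2 / r1 = 14.0 / 1.9 = 7.3684
Compute log10: log10(7.3684) = 0.867373
Compute drop: 20 * 0.867373 = 17.3475
SPL2 = 68.4 - 17.3475 = 51.05

51.05 dB


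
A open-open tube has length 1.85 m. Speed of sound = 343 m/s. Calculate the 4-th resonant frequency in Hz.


Given values:
  Tube type: open-open, L = 1.85 m, c = 343 m/s, n = 4
Formula: f_n = n * c / (2 * L)
Compute 2 * L = 2 * 1.85 = 3.7
f = 4 * 343 / 3.7
f = 370.81

370.81 Hz


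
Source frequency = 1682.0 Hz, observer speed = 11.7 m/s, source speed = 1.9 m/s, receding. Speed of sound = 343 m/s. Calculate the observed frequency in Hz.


Given values:
  f_s = 1682.0 Hz, v_o = 11.7 m/s, v_s = 1.9 m/s
  Direction: receding
Formula: f_o = f_s * (c - v_o) / (c + v_s)
Numerator: c - v_o = 343 - 11.7 = 331.3
Denominator: c + v_s = 343 + 1.9 = 344.9
f_o = 1682.0 * 331.3 / 344.9 = 1615.68

1615.68 Hz


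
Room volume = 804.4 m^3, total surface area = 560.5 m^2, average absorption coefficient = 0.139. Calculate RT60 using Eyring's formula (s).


Given values:
  V = 804.4 m^3, S = 560.5 m^2, alpha = 0.139
Formula: RT60 = 0.161 * V / (-S * ln(1 - alpha))
Compute ln(1 - 0.139) = ln(0.861) = -0.149661
Denominator: -560.5 * -0.149661 = 83.885
Numerator: 0.161 * 804.4 = 129.5084
RT60 = 129.5084 / 83.885 = 1.544

1.544 s


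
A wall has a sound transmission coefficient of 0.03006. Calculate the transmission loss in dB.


Given values:
  tau = 0.03006
Formula: TL = 10 * log10(1 / tau)
Compute 1 / tau = 1 / 0.03006 = 33.2668
Compute log10(33.2668) = 1.522011
TL = 10 * 1.522011 = 15.22

15.22 dB


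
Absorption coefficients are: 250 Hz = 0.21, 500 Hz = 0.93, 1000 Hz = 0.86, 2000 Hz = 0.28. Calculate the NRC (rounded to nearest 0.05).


Given values:
  a_250 = 0.21, a_500 = 0.93
  a_1000 = 0.86, a_2000 = 0.28
Formula: NRC = (a250 + a500 + a1000 + a2000) / 4
Sum = 0.21 + 0.93 + 0.86 + 0.28 = 2.28
NRC = 2.28 / 4 = 0.57
Rounded to nearest 0.05: 0.55

0.55


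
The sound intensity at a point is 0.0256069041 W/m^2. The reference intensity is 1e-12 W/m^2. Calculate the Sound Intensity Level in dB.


Given values:
  I = 0.0256069041 W/m^2
  I_ref = 1e-12 W/m^2
Formula: SIL = 10 * log10(I / I_ref)
Compute ratio: I / I_ref = 25606904100
Compute log10: log10(25606904100) = 10.408357
Multiply: SIL = 10 * 10.408357 = 104.08

104.08 dB


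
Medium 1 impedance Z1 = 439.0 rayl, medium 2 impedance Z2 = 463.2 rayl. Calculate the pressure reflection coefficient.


Given values:
  Z1 = 439.0 rayl, Z2 = 463.2 rayl
Formula: R = (Z2 - Z1) / (Z2 + Z1)
Numerator: Z2 - Z1 = 463.2 - 439.0 = 24.2
Denominator: Z2 + Z1 = 463.2 + 439.0 = 902.2
R = 24.2 / 902.2 = 0.0268

0.0268


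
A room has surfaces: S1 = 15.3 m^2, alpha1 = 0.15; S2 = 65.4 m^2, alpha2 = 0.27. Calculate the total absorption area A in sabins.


Given surfaces:
  Surface 1: 15.3 * 0.15 = 2.295
  Surface 2: 65.4 * 0.27 = 17.658
Formula: A = sum(Si * alpha_i)
A = 2.295 + 17.658
A = 19.95

19.95 sabins


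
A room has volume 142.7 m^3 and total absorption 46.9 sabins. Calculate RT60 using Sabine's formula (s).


Given values:
  V = 142.7 m^3
  A = 46.9 sabins
Formula: RT60 = 0.161 * V / A
Numerator: 0.161 * 142.7 = 22.9747
RT60 = 22.9747 / 46.9 = 0.49

0.49 s


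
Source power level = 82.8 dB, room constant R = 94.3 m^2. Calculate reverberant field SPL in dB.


Given values:
  Lw = 82.8 dB, R = 94.3 m^2
Formula: SPL = Lw + 10 * log10(4 / R)
Compute 4 / R = 4 / 94.3 = 0.042418
Compute 10 * log10(0.042418) = -13.7245
SPL = 82.8 + (-13.7245) = 69.08

69.08 dB


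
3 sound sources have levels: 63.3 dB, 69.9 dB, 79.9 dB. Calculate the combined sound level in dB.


Formula: L_total = 10 * log10( sum(10^(Li/10)) )
  Source 1: 10^(63.3/10) = 2137962.0895
  Source 2: 10^(69.9/10) = 9772372.2096
  Source 3: 10^(79.9/10) = 97723722.0956
Sum of linear values = 109634056.3947
L_total = 10 * log10(109634056.3947) = 80.4

80.4 dB


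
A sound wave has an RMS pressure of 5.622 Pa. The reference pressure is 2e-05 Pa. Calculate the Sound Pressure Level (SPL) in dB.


Given values:
  p = 5.622 Pa
  p_ref = 2e-05 Pa
Formula: SPL = 20 * log10(p / p_ref)
Compute ratio: p / p_ref = 5.622 / 2e-05 = 281100
Compute log10: log10(281100) = 5.448861
Multiply: SPL = 20 * 5.448861 = 108.98

108.98 dB


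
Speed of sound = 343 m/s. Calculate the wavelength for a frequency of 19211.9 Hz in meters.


Given values:
  c = 343 m/s, f = 19211.9 Hz
Formula: lambda = c / f
lambda = 343 / 19211.9
lambda = 0.0179

0.0179 m


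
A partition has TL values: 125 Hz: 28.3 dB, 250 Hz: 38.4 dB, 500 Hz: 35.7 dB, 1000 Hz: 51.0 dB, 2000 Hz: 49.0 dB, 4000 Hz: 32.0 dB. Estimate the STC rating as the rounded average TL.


Given TL values at each frequency:
  125 Hz: 28.3 dB
  250 Hz: 38.4 dB
  500 Hz: 35.7 dB
  1000 Hz: 51.0 dB
  2000 Hz: 49.0 dB
  4000 Hz: 32.0 dB
Formula: STC ~ round(average of TL values)
Sum = 28.3 + 38.4 + 35.7 + 51.0 + 49.0 + 32.0 = 234.4
Average = 234.4 / 6 = 39.07
Rounded: 39

39


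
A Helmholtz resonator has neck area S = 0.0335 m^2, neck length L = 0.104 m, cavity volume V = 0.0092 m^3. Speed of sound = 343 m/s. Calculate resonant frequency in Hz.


Given values:
  S = 0.0335 m^2, L = 0.104 m, V = 0.0092 m^3, c = 343 m/s
Formula: f = (c / (2*pi)) * sqrt(S / (V * L))
Compute V * L = 0.0092 * 0.104 = 0.0009568
Compute S / (V * L) = 0.0335 / 0.0009568 = 35.0125
Compute sqrt(35.0125) = 5.917136
Compute c / (2*pi) = 343 / 6.283185 = 54.590148
f = 54.590148 * 5.917136 = 323.02

323.02 Hz


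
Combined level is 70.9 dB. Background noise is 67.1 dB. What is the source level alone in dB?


Given values:
  L_total = 70.9 dB, L_bg = 67.1 dB
Formula: L_source = 10 * log10(10^(L_total/10) - 10^(L_bg/10))
Convert to linear:
  10^(70.9/10) = 12302687.7081
  10^(67.1/10) = 5128613.8399
Difference: 12302687.7081 - 5128613.8399 = 7174073.8682
L_source = 10 * log10(7174073.8682) = 68.56

68.56 dB


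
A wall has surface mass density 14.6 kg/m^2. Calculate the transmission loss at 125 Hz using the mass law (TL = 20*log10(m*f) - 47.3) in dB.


Given values:
  m = 14.6 kg/m^2, f = 125 Hz
Formula: TL = 20 * log10(m * f) - 47.3
Compute m * f = 14.6 * 125 = 1825.0
Compute log10(1825.0) = 3.261263
Compute 20 * 3.261263 = 65.2253
TL = 65.2253 - 47.3 = 17.93

17.93 dB


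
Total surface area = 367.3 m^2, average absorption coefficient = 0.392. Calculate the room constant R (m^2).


Given values:
  S = 367.3 m^2, alpha = 0.392
Formula: R = S * alpha / (1 - alpha)
Numerator: 367.3 * 0.392 = 143.9816
Denominator: 1 - 0.392 = 0.608
R = 143.9816 / 0.608 = 236.81

236.81 m^2


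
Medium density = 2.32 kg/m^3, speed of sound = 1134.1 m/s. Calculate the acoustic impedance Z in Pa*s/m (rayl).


Given values:
  rho = 2.32 kg/m^3
  c = 1134.1 m/s
Formula: Z = rho * c
Z = 2.32 * 1134.1
Z = 2631.11

2631.11 rayl


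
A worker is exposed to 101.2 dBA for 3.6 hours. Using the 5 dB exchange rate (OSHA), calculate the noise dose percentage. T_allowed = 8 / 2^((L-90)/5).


Given values:
  L = 101.2 dBA, T = 3.6 hours
Formula: T_allowed = 8 / 2^((L - 90) / 5)
Compute exponent: (101.2 - 90) / 5 = 2.24
Compute 2^(2.24) = 4.723971
T_allowed = 8 / 4.723971 = 1.69349 hours
Dose = (T / T_allowed) * 100
Dose = (3.6 / 1.69349) * 100 = 212.58

212.58 %


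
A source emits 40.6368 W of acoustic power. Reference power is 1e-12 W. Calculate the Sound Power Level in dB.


Given values:
  W = 40.6368 W
  W_ref = 1e-12 W
Formula: SWL = 10 * log10(W / W_ref)
Compute ratio: W / W_ref = 40636800000000
Compute log10: log10(40636800000000) = 13.60892
Multiply: SWL = 10 * 13.60892 = 136.09

136.09 dB


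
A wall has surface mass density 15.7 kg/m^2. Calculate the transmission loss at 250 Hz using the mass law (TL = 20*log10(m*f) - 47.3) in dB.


Given values:
  m = 15.7 kg/m^2, f = 250 Hz
Formula: TL = 20 * log10(m * f) - 47.3
Compute m * f = 15.7 * 250 = 3925.0
Compute log10(3925.0) = 3.59384
Compute 20 * 3.59384 = 71.8768
TL = 71.8768 - 47.3 = 24.58

24.58 dB


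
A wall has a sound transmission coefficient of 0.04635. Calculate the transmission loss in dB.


Given values:
  tau = 0.04635
Formula: TL = 10 * log10(1 / tau)
Compute 1 / tau = 1 / 0.04635 = 21.575
Compute log10(21.575) = 1.333951
TL = 10 * 1.333951 = 13.34

13.34 dB


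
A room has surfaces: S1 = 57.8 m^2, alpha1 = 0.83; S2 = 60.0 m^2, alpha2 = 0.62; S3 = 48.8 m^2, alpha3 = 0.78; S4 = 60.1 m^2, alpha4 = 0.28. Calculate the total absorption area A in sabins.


Given surfaces:
  Surface 1: 57.8 * 0.83 = 47.974
  Surface 2: 60.0 * 0.62 = 37.2
  Surface 3: 48.8 * 0.78 = 38.064
  Surface 4: 60.1 * 0.28 = 16.828
Formula: A = sum(Si * alpha_i)
A = 47.974 + 37.2 + 38.064 + 16.828
A = 140.07

140.07 sabins


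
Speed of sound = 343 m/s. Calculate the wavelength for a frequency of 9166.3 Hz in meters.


Given values:
  c = 343 m/s, f = 9166.3 Hz
Formula: lambda = c / f
lambda = 343 / 9166.3
lambda = 0.0374

0.0374 m


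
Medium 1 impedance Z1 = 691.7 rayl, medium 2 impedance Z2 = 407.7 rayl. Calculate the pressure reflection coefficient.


Given values:
  Z1 = 691.7 rayl, Z2 = 407.7 rayl
Formula: R = (Z2 - Z1) / (Z2 + Z1)
Numerator: Z2 - Z1 = 407.7 - 691.7 = -284.0
Denominator: Z2 + Z1 = 407.7 + 691.7 = 1099.4
R = -284.0 / 1099.4 = -0.2583

-0.2583


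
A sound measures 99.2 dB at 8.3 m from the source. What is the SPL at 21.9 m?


Given values:
  SPL1 = 99.2 dB, r1 = 8.3 m, r2 = 21.9 m
Formula: SPL2 = SPL1 - 20 * log10(r2 / r1)
Compute ratio: r2 / r1 = 21.9 / 8.3 = 2.6386
Compute log10: log10(2.6386) = 0.421374
Compute drop: 20 * 0.421374 = 8.4275
SPL2 = 99.2 - 8.4275 = 90.77

90.77 dB


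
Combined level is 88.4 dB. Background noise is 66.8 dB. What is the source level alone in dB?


Given values:
  L_total = 88.4 dB, L_bg = 66.8 dB
Formula: L_source = 10 * log10(10^(L_total/10) - 10^(L_bg/10))
Convert to linear:
  10^(88.4/10) = 691830970.9189
  10^(66.8/10) = 4786300.9232
Difference: 691830970.9189 - 4786300.9232 = 687044669.9957
L_source = 10 * log10(687044669.9957) = 88.37

88.37 dB


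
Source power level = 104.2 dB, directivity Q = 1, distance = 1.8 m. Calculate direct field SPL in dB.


Given values:
  Lw = 104.2 dB, Q = 1, r = 1.8 m
Formula: SPL = Lw + 10 * log10(Q / (4 * pi * r^2))
Compute 4 * pi * r^2 = 4 * pi * 1.8^2 = 40.715
Compute Q / denom = 1 / 40.715 = 0.02456097
Compute 10 * log10(0.02456097) = -16.0975
SPL = 104.2 + (-16.0975) = 88.1

88.1 dB


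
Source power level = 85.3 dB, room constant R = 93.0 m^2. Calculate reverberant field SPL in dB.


Given values:
  Lw = 85.3 dB, R = 93.0 m^2
Formula: SPL = Lw + 10 * log10(4 / R)
Compute 4 / R = 4 / 93.0 = 0.043011
Compute 10 * log10(0.043011) = -13.6642
SPL = 85.3 + (-13.6642) = 71.64

71.64 dB


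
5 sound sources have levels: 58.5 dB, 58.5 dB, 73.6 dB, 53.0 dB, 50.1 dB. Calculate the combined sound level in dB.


Formula: L_total = 10 * log10( sum(10^(Li/10)) )
  Source 1: 10^(58.5/10) = 707945.7844
  Source 2: 10^(58.5/10) = 707945.7844
  Source 3: 10^(73.6/10) = 22908676.5277
  Source 4: 10^(53.0/10) = 199526.2315
  Source 5: 10^(50.1/10) = 102329.2992
Sum of linear values = 24626423.6272
L_total = 10 * log10(24626423.6272) = 73.91

73.91 dB


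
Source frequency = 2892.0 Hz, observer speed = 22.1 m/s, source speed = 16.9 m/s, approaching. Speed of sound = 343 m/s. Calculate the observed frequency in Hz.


Given values:
  f_s = 2892.0 Hz, v_o = 22.1 m/s, v_s = 16.9 m/s
  Direction: approaching
Formula: f_o = f_s * (c + v_o) / (c - v_s)
Numerator: c + v_o = 343 + 22.1 = 365.1
Denominator: c - v_s = 343 - 16.9 = 326.1
f_o = 2892.0 * 365.1 / 326.1 = 3237.87

3237.87 Hz


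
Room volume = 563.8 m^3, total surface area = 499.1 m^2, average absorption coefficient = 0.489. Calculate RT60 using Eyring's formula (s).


Given values:
  V = 563.8 m^3, S = 499.1 m^2, alpha = 0.489
Formula: RT60 = 0.161 * V / (-S * ln(1 - alpha))
Compute ln(1 - 0.489) = ln(0.511) = -0.671386
Denominator: -499.1 * -0.671386 = 335.0888
Numerator: 0.161 * 563.8 = 90.7718
RT60 = 90.7718 / 335.0888 = 0.271

0.271 s


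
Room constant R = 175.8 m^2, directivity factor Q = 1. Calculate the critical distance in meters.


Given values:
  R = 175.8 m^2, Q = 1
Formula: d_c = 0.141 * sqrt(Q * R)
Compute Q * R = 1 * 175.8 = 175.8
Compute sqrt(175.8) = 13.259
d_c = 0.141 * 13.259 = 1.87

1.87 m


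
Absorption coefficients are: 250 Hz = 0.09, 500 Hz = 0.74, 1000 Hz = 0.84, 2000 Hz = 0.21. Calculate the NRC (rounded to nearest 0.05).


Given values:
  a_250 = 0.09, a_500 = 0.74
  a_1000 = 0.84, a_2000 = 0.21
Formula: NRC = (a250 + a500 + a1000 + a2000) / 4
Sum = 0.09 + 0.74 + 0.84 + 0.21 = 1.88
NRC = 1.88 / 4 = 0.47
Rounded to nearest 0.05: 0.45

0.45


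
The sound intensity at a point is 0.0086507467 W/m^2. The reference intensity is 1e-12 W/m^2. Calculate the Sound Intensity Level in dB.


Given values:
  I = 0.0086507467 W/m^2
  I_ref = 1e-12 W/m^2
Formula: SIL = 10 * log10(I / I_ref)
Compute ratio: I / I_ref = 8650746700
Compute log10: log10(8650746700) = 9.937054
Multiply: SIL = 10 * 9.937054 = 99.37

99.37 dB


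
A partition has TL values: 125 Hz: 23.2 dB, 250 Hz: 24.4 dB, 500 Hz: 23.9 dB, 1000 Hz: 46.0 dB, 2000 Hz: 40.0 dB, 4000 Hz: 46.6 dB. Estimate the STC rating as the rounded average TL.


Given TL values at each frequency:
  125 Hz: 23.2 dB
  250 Hz: 24.4 dB
  500 Hz: 23.9 dB
  1000 Hz: 46.0 dB
  2000 Hz: 40.0 dB
  4000 Hz: 46.6 dB
Formula: STC ~ round(average of TL values)
Sum = 23.2 + 24.4 + 23.9 + 46.0 + 40.0 + 46.6 = 204.1
Average = 204.1 / 6 = 34.02
Rounded: 34

34


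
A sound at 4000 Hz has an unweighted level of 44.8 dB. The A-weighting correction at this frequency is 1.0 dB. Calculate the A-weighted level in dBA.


Given values:
  SPL = 44.8 dB
  A-weighting at 4000 Hz = 1.0 dB
Formula: L_A = SPL + A_weight
L_A = 44.8 + (1.0)
L_A = 45.8

45.8 dBA


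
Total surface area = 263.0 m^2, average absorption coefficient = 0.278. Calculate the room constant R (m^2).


Given values:
  S = 263.0 m^2, alpha = 0.278
Formula: R = S * alpha / (1 - alpha)
Numerator: 263.0 * 0.278 = 73.114
Denominator: 1 - 0.278 = 0.722
R = 73.114 / 0.722 = 101.27

101.27 m^2


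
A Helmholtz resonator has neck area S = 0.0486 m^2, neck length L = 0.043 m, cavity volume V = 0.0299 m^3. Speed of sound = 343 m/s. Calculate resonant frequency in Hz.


Given values:
  S = 0.0486 m^2, L = 0.043 m, V = 0.0299 m^3, c = 343 m/s
Formula: f = (c / (2*pi)) * sqrt(S / (V * L))
Compute V * L = 0.0299 * 0.043 = 0.0012857
Compute S / (V * L) = 0.0486 / 0.0012857 = 37.8004
Compute sqrt(37.8004) = 6.148203
Compute c / (2*pi) = 343 / 6.283185 = 54.590148
f = 54.590148 * 6.148203 = 335.63

335.63 Hz


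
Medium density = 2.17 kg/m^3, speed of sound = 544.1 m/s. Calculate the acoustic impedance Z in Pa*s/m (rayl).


Given values:
  rho = 2.17 kg/m^3
  c = 544.1 m/s
Formula: Z = rho * c
Z = 2.17 * 544.1
Z = 1180.7

1180.7 rayl


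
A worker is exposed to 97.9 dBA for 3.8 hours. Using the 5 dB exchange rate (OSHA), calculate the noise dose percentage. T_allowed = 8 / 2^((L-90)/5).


Given values:
  L = 97.9 dBA, T = 3.8 hours
Formula: T_allowed = 8 / 2^((L - 90) / 5)
Compute exponent: (97.9 - 90) / 5 = 1.58
Compute 2^(1.58) = 2.989698
T_allowed = 8 / 2.989698 = 2.675856 hours
Dose = (T / T_allowed) * 100
Dose = (3.8 / 2.675856) * 100 = 142.01

142.01 %


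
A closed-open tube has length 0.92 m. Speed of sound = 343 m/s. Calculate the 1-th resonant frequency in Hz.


Given values:
  Tube type: closed-open, L = 0.92 m, c = 343 m/s, n = 1
Formula: f_n = (2n - 1) * c / (4 * L)
Compute 2n - 1 = 2*1 - 1 = 1
Compute 4 * L = 4 * 0.92 = 3.68
f = 1 * 343 / 3.68
f = 93.21

93.21 Hz


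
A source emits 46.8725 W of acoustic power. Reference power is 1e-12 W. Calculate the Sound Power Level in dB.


Given values:
  W = 46.8725 W
  W_ref = 1e-12 W
Formula: SWL = 10 * log10(W / W_ref)
Compute ratio: W / W_ref = 46872500000000
Compute log10: log10(46872500000000) = 13.670918
Multiply: SWL = 10 * 13.670918 = 136.71

136.71 dB


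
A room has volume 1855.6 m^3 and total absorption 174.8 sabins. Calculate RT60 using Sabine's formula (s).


Given values:
  V = 1855.6 m^3
  A = 174.8 sabins
Formula: RT60 = 0.161 * V / A
Numerator: 0.161 * 1855.6 = 298.7516
RT60 = 298.7516 / 174.8 = 1.709

1.709 s


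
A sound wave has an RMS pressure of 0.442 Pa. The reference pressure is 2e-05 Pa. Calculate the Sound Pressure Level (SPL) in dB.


Given values:
  p = 0.442 Pa
  p_ref = 2e-05 Pa
Formula: SPL = 20 * log10(p / p_ref)
Compute ratio: p / p_ref = 0.442 / 2e-05 = 22100
Compute log10: log10(22100) = 4.344392
Multiply: SPL = 20 * 4.344392 = 86.89

86.89 dB


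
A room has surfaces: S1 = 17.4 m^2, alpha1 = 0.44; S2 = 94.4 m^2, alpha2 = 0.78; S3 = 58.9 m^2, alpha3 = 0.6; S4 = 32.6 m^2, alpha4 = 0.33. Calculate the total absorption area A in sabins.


Given surfaces:
  Surface 1: 17.4 * 0.44 = 7.656
  Surface 2: 94.4 * 0.78 = 73.632
  Surface 3: 58.9 * 0.6 = 35.34
  Surface 4: 32.6 * 0.33 = 10.758
Formula: A = sum(Si * alpha_i)
A = 7.656 + 73.632 + 35.34 + 10.758
A = 127.39

127.39 sabins


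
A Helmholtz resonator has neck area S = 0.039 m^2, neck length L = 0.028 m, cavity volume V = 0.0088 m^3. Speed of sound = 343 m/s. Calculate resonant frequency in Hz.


Given values:
  S = 0.039 m^2, L = 0.028 m, V = 0.0088 m^3, c = 343 m/s
Formula: f = (c / (2*pi)) * sqrt(S / (V * L))
Compute V * L = 0.0088 * 0.028 = 0.0002464
Compute S / (V * L) = 0.039 / 0.0002464 = 158.2792
Compute sqrt(158.2792) = 12.580906
Compute c / (2*pi) = 343 / 6.283185 = 54.590148
f = 54.590148 * 12.580906 = 686.79

686.79 Hz


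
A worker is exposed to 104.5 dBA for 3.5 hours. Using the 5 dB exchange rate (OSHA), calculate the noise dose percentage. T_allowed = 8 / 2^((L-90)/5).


Given values:
  L = 104.5 dBA, T = 3.5 hours
Formula: T_allowed = 8 / 2^((L - 90) / 5)
Compute exponent: (104.5 - 90) / 5 = 2.9
Compute 2^(2.9) = 7.464264
T_allowed = 8 / 7.464264 = 1.071773 hours
Dose = (T / T_allowed) * 100
Dose = (3.5 / 1.071773) * 100 = 326.56

326.56 %


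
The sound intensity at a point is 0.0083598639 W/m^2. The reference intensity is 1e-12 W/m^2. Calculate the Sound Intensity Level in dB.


Given values:
  I = 0.0083598639 W/m^2
  I_ref = 1e-12 W/m^2
Formula: SIL = 10 * log10(I / I_ref)
Compute ratio: I / I_ref = 8359863900
Compute log10: log10(8359863900) = 9.922199
Multiply: SIL = 10 * 9.922199 = 99.22

99.22 dB


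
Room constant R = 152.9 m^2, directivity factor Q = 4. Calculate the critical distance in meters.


Given values:
  R = 152.9 m^2, Q = 4
Formula: d_c = 0.141 * sqrt(Q * R)
Compute Q * R = 4 * 152.9 = 611.6
Compute sqrt(611.6) = 24.7305
d_c = 0.141 * 24.7305 = 3.487

3.487 m


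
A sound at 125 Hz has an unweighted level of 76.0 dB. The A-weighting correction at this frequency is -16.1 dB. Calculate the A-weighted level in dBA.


Given values:
  SPL = 76.0 dB
  A-weighting at 125 Hz = -16.1 dB
Formula: L_A = SPL + A_weight
L_A = 76.0 + (-16.1)
L_A = 59.9

59.9 dBA


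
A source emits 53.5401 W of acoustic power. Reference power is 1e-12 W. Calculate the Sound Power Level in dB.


Given values:
  W = 53.5401 W
  W_ref = 1e-12 W
Formula: SWL = 10 * log10(W / W_ref)
Compute ratio: W / W_ref = 53540100000000
Compute log10: log10(53540100000000) = 13.728679
Multiply: SWL = 10 * 13.728679 = 137.29

137.29 dB


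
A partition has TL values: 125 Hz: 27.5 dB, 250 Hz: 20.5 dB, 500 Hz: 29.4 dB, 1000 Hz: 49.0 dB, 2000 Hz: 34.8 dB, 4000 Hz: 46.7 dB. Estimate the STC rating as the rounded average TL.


Given TL values at each frequency:
  125 Hz: 27.5 dB
  250 Hz: 20.5 dB
  500 Hz: 29.4 dB
  1000 Hz: 49.0 dB
  2000 Hz: 34.8 dB
  4000 Hz: 46.7 dB
Formula: STC ~ round(average of TL values)
Sum = 27.5 + 20.5 + 29.4 + 49.0 + 34.8 + 46.7 = 207.9
Average = 207.9 / 6 = 34.65
Rounded: 35

35


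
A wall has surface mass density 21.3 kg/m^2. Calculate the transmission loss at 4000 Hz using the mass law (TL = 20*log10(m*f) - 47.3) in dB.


Given values:
  m = 21.3 kg/m^2, f = 4000 Hz
Formula: TL = 20 * log10(m * f) - 47.3
Compute m * f = 21.3 * 4000 = 85200.0
Compute log10(85200.0) = 4.93044
Compute 20 * 4.93044 = 98.6088
TL = 98.6088 - 47.3 = 51.31

51.31 dB


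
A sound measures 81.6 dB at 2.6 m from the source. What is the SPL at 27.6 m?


Given values:
  SPL1 = 81.6 dB, r1 = 2.6 m, r2 = 27.6 m
Formula: SPL2 = SPL1 - 20 * log10(r2 / r1)
Compute ratio: r2 / r1 = 27.6 / 2.6 = 10.6154
Compute log10: log10(10.6154) = 1.025936
Compute drop: 20 * 1.025936 = 20.5187
SPL2 = 81.6 - 20.5187 = 61.08

61.08 dB


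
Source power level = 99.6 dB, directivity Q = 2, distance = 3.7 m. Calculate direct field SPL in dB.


Given values:
  Lw = 99.6 dB, Q = 2, r = 3.7 m
Formula: SPL = Lw + 10 * log10(Q / (4 * pi * r^2))
Compute 4 * pi * r^2 = 4 * pi * 3.7^2 = 172.0336
Compute Q / denom = 2 / 172.0336 = 0.01162564
Compute 10 * log10(0.01162564) = -19.3458
SPL = 99.6 + (-19.3458) = 80.25

80.25 dB


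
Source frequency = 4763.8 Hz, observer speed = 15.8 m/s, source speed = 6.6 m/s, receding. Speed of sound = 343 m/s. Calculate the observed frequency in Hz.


Given values:
  f_s = 4763.8 Hz, v_o = 15.8 m/s, v_s = 6.6 m/s
  Direction: receding
Formula: f_o = f_s * (c - v_o) / (c + v_s)
Numerator: c - v_o = 343 - 15.8 = 327.2
Denominator: c + v_s = 343 + 6.6 = 349.6
f_o = 4763.8 * 327.2 / 349.6 = 4458.57

4458.57 Hz


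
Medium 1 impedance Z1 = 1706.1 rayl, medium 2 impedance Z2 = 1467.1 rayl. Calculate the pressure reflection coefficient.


Given values:
  Z1 = 1706.1 rayl, Z2 = 1467.1 rayl
Formula: R = (Z2 - Z1) / (Z2 + Z1)
Numerator: Z2 - Z1 = 1467.1 - 1706.1 = -239.0
Denominator: Z2 + Z1 = 1467.1 + 1706.1 = 3173.2
R = -239.0 / 3173.2 = -0.0753

-0.0753


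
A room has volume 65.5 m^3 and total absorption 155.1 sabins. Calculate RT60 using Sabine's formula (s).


Given values:
  V = 65.5 m^3
  A = 155.1 sabins
Formula: RT60 = 0.161 * V / A
Numerator: 0.161 * 65.5 = 10.5455
RT60 = 10.5455 / 155.1 = 0.068

0.068 s


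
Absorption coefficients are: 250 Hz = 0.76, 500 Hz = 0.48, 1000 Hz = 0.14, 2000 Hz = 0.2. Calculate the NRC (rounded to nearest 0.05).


Given values:
  a_250 = 0.76, a_500 = 0.48
  a_1000 = 0.14, a_2000 = 0.2
Formula: NRC = (a250 + a500 + a1000 + a2000) / 4
Sum = 0.76 + 0.48 + 0.14 + 0.2 = 1.58
NRC = 1.58 / 4 = 0.395
Rounded to nearest 0.05: 0.4

0.4


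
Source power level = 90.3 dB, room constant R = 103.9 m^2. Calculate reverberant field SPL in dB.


Given values:
  Lw = 90.3 dB, R = 103.9 m^2
Formula: SPL = Lw + 10 * log10(4 / R)
Compute 4 / R = 4 / 103.9 = 0.038499
Compute 10 * log10(0.038499) = -14.1455
SPL = 90.3 + (-14.1455) = 76.15

76.15 dB


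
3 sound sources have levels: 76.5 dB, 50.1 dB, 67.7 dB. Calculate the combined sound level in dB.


Formula: L_total = 10 * log10( sum(10^(Li/10)) )
  Source 1: 10^(76.5/10) = 44668359.2151
  Source 2: 10^(50.1/10) = 102329.2992
  Source 3: 10^(67.7/10) = 5888436.5536
Sum of linear values = 50659125.0679
L_total = 10 * log10(50659125.0679) = 77.05

77.05 dB


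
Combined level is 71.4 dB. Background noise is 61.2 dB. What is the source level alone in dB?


Given values:
  L_total = 71.4 dB, L_bg = 61.2 dB
Formula: L_source = 10 * log10(10^(L_total/10) - 10^(L_bg/10))
Convert to linear:
  10^(71.4/10) = 13803842.646
  10^(61.2/10) = 1318256.7386
Difference: 13803842.646 - 1318256.7386 = 12485585.9074
L_source = 10 * log10(12485585.9074) = 70.96

70.96 dB


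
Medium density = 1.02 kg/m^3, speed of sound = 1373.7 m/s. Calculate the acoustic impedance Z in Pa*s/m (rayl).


Given values:
  rho = 1.02 kg/m^3
  c = 1373.7 m/s
Formula: Z = rho * c
Z = 1.02 * 1373.7
Z = 1401.17

1401.17 rayl


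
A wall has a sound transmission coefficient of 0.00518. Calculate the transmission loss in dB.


Given values:
  tau = 0.00518
Formula: TL = 10 * log10(1 / tau)
Compute 1 / tau = 1 / 0.00518 = 193.0502
Compute log10(193.0502) = 2.28567
TL = 10 * 2.28567 = 22.86

22.86 dB


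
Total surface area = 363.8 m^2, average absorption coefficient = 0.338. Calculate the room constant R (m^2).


Given values:
  S = 363.8 m^2, alpha = 0.338
Formula: R = S * alpha / (1 - alpha)
Numerator: 363.8 * 0.338 = 122.9644
Denominator: 1 - 0.338 = 0.662
R = 122.9644 / 0.662 = 185.75

185.75 m^2


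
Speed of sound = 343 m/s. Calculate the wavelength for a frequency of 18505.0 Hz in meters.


Given values:
  c = 343 m/s, f = 18505.0 Hz
Formula: lambda = c / f
lambda = 343 / 18505.0
lambda = 0.0185

0.0185 m


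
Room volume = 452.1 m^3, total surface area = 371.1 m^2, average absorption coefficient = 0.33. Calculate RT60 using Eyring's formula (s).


Given values:
  V = 452.1 m^3, S = 371.1 m^2, alpha = 0.33
Formula: RT60 = 0.161 * V / (-S * ln(1 - alpha))
Compute ln(1 - 0.33) = ln(0.67) = -0.400478
Denominator: -371.1 * -0.400478 = 148.6174
Numerator: 0.161 * 452.1 = 72.7881
RT60 = 72.7881 / 148.6174 = 0.49

0.49 s


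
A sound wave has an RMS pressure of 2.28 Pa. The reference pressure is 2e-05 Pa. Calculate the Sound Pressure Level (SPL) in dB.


Given values:
  p = 2.28 Pa
  p_ref = 2e-05 Pa
Formula: SPL = 20 * log10(p / p_ref)
Compute ratio: p / p_ref = 2.28 / 2e-05 = 114000
Compute log10: log10(114000) = 5.056905
Multiply: SPL = 20 * 5.056905 = 101.14

101.14 dB


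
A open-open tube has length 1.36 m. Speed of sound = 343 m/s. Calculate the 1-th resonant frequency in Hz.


Given values:
  Tube type: open-open, L = 1.36 m, c = 343 m/s, n = 1
Formula: f_n = n * c / (2 * L)
Compute 2 * L = 2 * 1.36 = 2.72
f = 1 * 343 / 2.72
f = 126.1

126.1 Hz


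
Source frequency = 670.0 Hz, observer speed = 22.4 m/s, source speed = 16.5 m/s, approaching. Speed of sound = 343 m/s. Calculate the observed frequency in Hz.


Given values:
  f_s = 670.0 Hz, v_o = 22.4 m/s, v_s = 16.5 m/s
  Direction: approaching
Formula: f_o = f_s * (c + v_o) / (c - v_s)
Numerator: c + v_o = 343 + 22.4 = 365.4
Denominator: c - v_s = 343 - 16.5 = 326.5
f_o = 670.0 * 365.4 / 326.5 = 749.83

749.83 Hz


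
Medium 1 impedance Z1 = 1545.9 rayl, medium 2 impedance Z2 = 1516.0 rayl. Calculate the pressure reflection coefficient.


Given values:
  Z1 = 1545.9 rayl, Z2 = 1516.0 rayl
Formula: R = (Z2 - Z1) / (Z2 + Z1)
Numerator: Z2 - Z1 = 1516.0 - 1545.9 = -29.9
Denominator: Z2 + Z1 = 1516.0 + 1545.9 = 3061.9
R = -29.9 / 3061.9 = -0.0098

-0.0098


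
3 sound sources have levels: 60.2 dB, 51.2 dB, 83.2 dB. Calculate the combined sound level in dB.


Formula: L_total = 10 * log10( sum(10^(Li/10)) )
  Source 1: 10^(60.2/10) = 1047128.5481
  Source 2: 10^(51.2/10) = 131825.6739
  Source 3: 10^(83.2/10) = 208929613.0854
Sum of linear values = 210108567.3074
L_total = 10 * log10(210108567.3074) = 83.22

83.22 dB


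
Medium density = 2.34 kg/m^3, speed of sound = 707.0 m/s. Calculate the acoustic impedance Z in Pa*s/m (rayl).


Given values:
  rho = 2.34 kg/m^3
  c = 707.0 m/s
Formula: Z = rho * c
Z = 2.34 * 707.0
Z = 1654.38

1654.38 rayl


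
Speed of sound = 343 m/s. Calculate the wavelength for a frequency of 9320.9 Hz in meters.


Given values:
  c = 343 m/s, f = 9320.9 Hz
Formula: lambda = c / f
lambda = 343 / 9320.9
lambda = 0.0368

0.0368 m


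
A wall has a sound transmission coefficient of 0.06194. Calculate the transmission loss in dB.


Given values:
  tau = 0.06194
Formula: TL = 10 * log10(1 / tau)
Compute 1 / tau = 1 / 0.06194 = 16.1447
Compute log10(16.1447) = 1.20803
TL = 10 * 1.20803 = 12.08

12.08 dB


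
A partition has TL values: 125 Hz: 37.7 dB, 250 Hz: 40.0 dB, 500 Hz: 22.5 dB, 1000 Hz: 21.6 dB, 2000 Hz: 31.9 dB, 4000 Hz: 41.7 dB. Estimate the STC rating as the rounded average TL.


Given TL values at each frequency:
  125 Hz: 37.7 dB
  250 Hz: 40.0 dB
  500 Hz: 22.5 dB
  1000 Hz: 21.6 dB
  2000 Hz: 31.9 dB
  4000 Hz: 41.7 dB
Formula: STC ~ round(average of TL values)
Sum = 37.7 + 40.0 + 22.5 + 21.6 + 31.9 + 41.7 = 195.4
Average = 195.4 / 6 = 32.57
Rounded: 33

33


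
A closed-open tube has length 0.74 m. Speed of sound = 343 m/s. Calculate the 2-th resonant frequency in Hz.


Given values:
  Tube type: closed-open, L = 0.74 m, c = 343 m/s, n = 2
Formula: f_n = (2n - 1) * c / (4 * L)
Compute 2n - 1 = 2*2 - 1 = 3
Compute 4 * L = 4 * 0.74 = 2.96
f = 3 * 343 / 2.96
f = 347.64

347.64 Hz


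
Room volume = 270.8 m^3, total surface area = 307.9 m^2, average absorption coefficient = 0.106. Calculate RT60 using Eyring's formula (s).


Given values:
  V = 270.8 m^3, S = 307.9 m^2, alpha = 0.106
Formula: RT60 = 0.161 * V / (-S * ln(1 - alpha))
Compute ln(1 - 0.106) = ln(0.894) = -0.11205
Denominator: -307.9 * -0.11205 = 34.5002
Numerator: 0.161 * 270.8 = 43.5988
RT60 = 43.5988 / 34.5002 = 1.264

1.264 s


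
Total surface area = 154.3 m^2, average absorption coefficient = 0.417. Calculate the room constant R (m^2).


Given values:
  S = 154.3 m^2, alpha = 0.417
Formula: R = S * alpha / (1 - alpha)
Numerator: 154.3 * 0.417 = 64.3431
Denominator: 1 - 0.417 = 0.583
R = 64.3431 / 0.583 = 110.37

110.37 m^2


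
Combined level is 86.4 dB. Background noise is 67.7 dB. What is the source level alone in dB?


Given values:
  L_total = 86.4 dB, L_bg = 67.7 dB
Formula: L_source = 10 * log10(10^(L_total/10) - 10^(L_bg/10))
Convert to linear:
  10^(86.4/10) = 436515832.2402
  10^(67.7/10) = 5888436.5536
Difference: 436515832.2402 - 5888436.5536 = 430627395.6866
L_source = 10 * log10(430627395.6866) = 86.34

86.34 dB


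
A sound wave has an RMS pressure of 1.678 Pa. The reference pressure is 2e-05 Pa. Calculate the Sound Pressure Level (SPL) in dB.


Given values:
  p = 1.678 Pa
  p_ref = 2e-05 Pa
Formula: SPL = 20 * log10(p / p_ref)
Compute ratio: p / p_ref = 1.678 / 2e-05 = 83900
Compute log10: log10(83900) = 4.923762
Multiply: SPL = 20 * 4.923762 = 98.48

98.48 dB


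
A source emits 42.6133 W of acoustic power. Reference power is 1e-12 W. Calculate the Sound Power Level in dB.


Given values:
  W = 42.6133 W
  W_ref = 1e-12 W
Formula: SWL = 10 * log10(W / W_ref)
Compute ratio: W / W_ref = 42613300000000
Compute log10: log10(42613300000000) = 13.629545
Multiply: SWL = 10 * 13.629545 = 136.3

136.3 dB


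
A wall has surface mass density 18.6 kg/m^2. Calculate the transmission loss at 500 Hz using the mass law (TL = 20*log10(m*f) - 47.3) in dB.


Given values:
  m = 18.6 kg/m^2, f = 500 Hz
Formula: TL = 20 * log10(m * f) - 47.3
Compute m * f = 18.6 * 500 = 9300.0
Compute log10(9300.0) = 3.968483
Compute 20 * 3.968483 = 79.3697
TL = 79.3697 - 47.3 = 32.07

32.07 dB


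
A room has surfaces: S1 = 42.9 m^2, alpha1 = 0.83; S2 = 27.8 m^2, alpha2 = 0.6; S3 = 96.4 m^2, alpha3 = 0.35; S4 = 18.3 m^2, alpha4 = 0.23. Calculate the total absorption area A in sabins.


Given surfaces:
  Surface 1: 42.9 * 0.83 = 35.607
  Surface 2: 27.8 * 0.6 = 16.68
  Surface 3: 96.4 * 0.35 = 33.74
  Surface 4: 18.3 * 0.23 = 4.209
Formula: A = sum(Si * alpha_i)
A = 35.607 + 16.68 + 33.74 + 4.209
A = 90.24

90.24 sabins


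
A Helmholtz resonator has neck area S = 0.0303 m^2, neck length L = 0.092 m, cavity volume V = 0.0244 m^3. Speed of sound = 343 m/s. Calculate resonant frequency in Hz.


Given values:
  S = 0.0303 m^2, L = 0.092 m, V = 0.0244 m^3, c = 343 m/s
Formula: f = (c / (2*pi)) * sqrt(S / (V * L))
Compute V * L = 0.0244 * 0.092 = 0.0022448
Compute S / (V * L) = 0.0303 / 0.0022448 = 13.4979
Compute sqrt(13.4979) = 3.673949
Compute c / (2*pi) = 343 / 6.283185 = 54.590148
f = 54.590148 * 3.673949 = 200.56

200.56 Hz


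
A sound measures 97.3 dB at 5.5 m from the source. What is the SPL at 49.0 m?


Given values:
  SPL1 = 97.3 dB, r1 = 5.5 m, r2 = 49.0 m
Formula: SPL2 = SPL1 - 20 * log10(r2 / r1)
Compute ratio: r2 / r1 = 49.0 / 5.5 = 8.9091
Compute log10: log10(8.9091) = 0.949834
Compute drop: 20 * 0.949834 = 18.9967
SPL2 = 97.3 - 18.9967 = 78.3

78.3 dB


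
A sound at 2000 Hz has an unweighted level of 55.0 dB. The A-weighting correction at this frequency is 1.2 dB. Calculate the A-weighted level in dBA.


Given values:
  SPL = 55.0 dB
  A-weighting at 2000 Hz = 1.2 dB
Formula: L_A = SPL + A_weight
L_A = 55.0 + (1.2)
L_A = 56.2

56.2 dBA


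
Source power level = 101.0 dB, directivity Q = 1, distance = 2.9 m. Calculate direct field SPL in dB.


Given values:
  Lw = 101.0 dB, Q = 1, r = 2.9 m
Formula: SPL = Lw + 10 * log10(Q / (4 * pi * r^2))
Compute 4 * pi * r^2 = 4 * pi * 2.9^2 = 105.6832
Compute Q / denom = 1 / 105.6832 = 0.00946224
Compute 10 * log10(0.00946224) = -20.2401
SPL = 101.0 + (-20.2401) = 80.76

80.76 dB


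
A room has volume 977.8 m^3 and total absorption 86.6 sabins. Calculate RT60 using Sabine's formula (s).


Given values:
  V = 977.8 m^3
  A = 86.6 sabins
Formula: RT60 = 0.161 * V / A
Numerator: 0.161 * 977.8 = 157.4258
RT60 = 157.4258 / 86.6 = 1.818

1.818 s


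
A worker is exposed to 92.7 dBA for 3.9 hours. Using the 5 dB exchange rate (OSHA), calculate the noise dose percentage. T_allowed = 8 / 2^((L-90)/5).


Given values:
  L = 92.7 dBA, T = 3.9 hours
Formula: T_allowed = 8 / 2^((L - 90) / 5)
Compute exponent: (92.7 - 90) / 5 = 0.54
Compute 2^(0.54) = 1.453973
T_allowed = 8 / 1.453973 = 5.502165 hours
Dose = (T / T_allowed) * 100
Dose = (3.9 / 5.502165) * 100 = 70.88

70.88 %


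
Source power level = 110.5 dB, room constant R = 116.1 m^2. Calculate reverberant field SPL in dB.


Given values:
  Lw = 110.5 dB, R = 116.1 m^2
Formula: SPL = Lw + 10 * log10(4 / R)
Compute 4 / R = 4 / 116.1 = 0.034453
Compute 10 * log10(0.034453) = -14.6277
SPL = 110.5 + (-14.6277) = 95.87

95.87 dB


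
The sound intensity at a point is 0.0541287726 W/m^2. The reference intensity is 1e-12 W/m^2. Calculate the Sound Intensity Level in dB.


Given values:
  I = 0.0541287726 W/m^2
  I_ref = 1e-12 W/m^2
Formula: SIL = 10 * log10(I / I_ref)
Compute ratio: I / I_ref = 54128772600
Compute log10: log10(54128772600) = 10.733428
Multiply: SIL = 10 * 10.733428 = 107.33

107.33 dB


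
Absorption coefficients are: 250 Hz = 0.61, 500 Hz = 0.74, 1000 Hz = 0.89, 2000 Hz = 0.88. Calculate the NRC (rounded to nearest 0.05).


Given values:
  a_250 = 0.61, a_500 = 0.74
  a_1000 = 0.89, a_2000 = 0.88
Formula: NRC = (a250 + a500 + a1000 + a2000) / 4
Sum = 0.61 + 0.74 + 0.89 + 0.88 = 3.12
NRC = 3.12 / 4 = 0.78
Rounded to nearest 0.05: 0.8

0.8


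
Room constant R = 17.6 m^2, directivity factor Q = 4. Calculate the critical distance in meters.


Given values:
  R = 17.6 m^2, Q = 4
Formula: d_c = 0.141 * sqrt(Q * R)
Compute Q * R = 4 * 17.6 = 70.4
Compute sqrt(70.4) = 8.3905
d_c = 0.141 * 8.3905 = 1.183

1.183 m


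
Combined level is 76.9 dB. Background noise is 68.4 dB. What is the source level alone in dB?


Given values:
  L_total = 76.9 dB, L_bg = 68.4 dB
Formula: L_source = 10 * log10(10^(L_total/10) - 10^(L_bg/10))
Convert to linear:
  10^(76.9/10) = 48977881.9368
  10^(68.4/10) = 6918309.7092
Difference: 48977881.9368 - 6918309.7092 = 42059572.2276
L_source = 10 * log10(42059572.2276) = 76.24

76.24 dB


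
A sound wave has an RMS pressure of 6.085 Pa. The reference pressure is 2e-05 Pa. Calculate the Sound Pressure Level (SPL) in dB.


Given values:
  p = 6.085 Pa
  p_ref = 2e-05 Pa
Formula: SPL = 20 * log10(p / p_ref)
Compute ratio: p / p_ref = 6.085 / 2e-05 = 304250
Compute log10: log10(304250) = 5.483231
Multiply: SPL = 20 * 5.483231 = 109.66

109.66 dB


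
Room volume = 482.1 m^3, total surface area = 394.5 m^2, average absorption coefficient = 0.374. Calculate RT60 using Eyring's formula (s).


Given values:
  V = 482.1 m^3, S = 394.5 m^2, alpha = 0.374
Formula: RT60 = 0.161 * V / (-S * ln(1 - alpha))
Compute ln(1 - 0.374) = ln(0.626) = -0.468405
Denominator: -394.5 * -0.468405 = 184.7858
Numerator: 0.161 * 482.1 = 77.6181
RT60 = 77.6181 / 184.7858 = 0.42

0.42 s


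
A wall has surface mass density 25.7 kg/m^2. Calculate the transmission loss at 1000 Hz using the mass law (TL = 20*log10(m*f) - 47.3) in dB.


Given values:
  m = 25.7 kg/m^2, f = 1000 Hz
Formula: TL = 20 * log10(m * f) - 47.3
Compute m * f = 25.7 * 1000 = 25700.0
Compute log10(25700.0) = 4.409933
Compute 20 * 4.409933 = 88.1987
TL = 88.1987 - 47.3 = 40.9

40.9 dB


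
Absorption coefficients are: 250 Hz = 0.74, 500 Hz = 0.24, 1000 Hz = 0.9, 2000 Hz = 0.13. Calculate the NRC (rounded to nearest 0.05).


Given values:
  a_250 = 0.74, a_500 = 0.24
  a_1000 = 0.9, a_2000 = 0.13
Formula: NRC = (a250 + a500 + a1000 + a2000) / 4
Sum = 0.74 + 0.24 + 0.9 + 0.13 = 2.01
NRC = 2.01 / 4 = 0.5025
Rounded to nearest 0.05: 0.5

0.5


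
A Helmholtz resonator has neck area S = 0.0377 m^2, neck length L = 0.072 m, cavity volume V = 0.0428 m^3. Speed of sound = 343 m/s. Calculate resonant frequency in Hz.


Given values:
  S = 0.0377 m^2, L = 0.072 m, V = 0.0428 m^3, c = 343 m/s
Formula: f = (c / (2*pi)) * sqrt(S / (V * L))
Compute V * L = 0.0428 * 0.072 = 0.0030816
Compute S / (V * L) = 0.0377 / 0.0030816 = 12.2339
Compute sqrt(12.2339) = 3.497699
Compute c / (2*pi) = 343 / 6.283185 = 54.590148
f = 54.590148 * 3.497699 = 190.94

190.94 Hz


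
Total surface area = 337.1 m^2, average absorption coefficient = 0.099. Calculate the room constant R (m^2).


Given values:
  S = 337.1 m^2, alpha = 0.099
Formula: R = S * alpha / (1 - alpha)
Numerator: 337.1 * 0.099 = 33.3729
Denominator: 1 - 0.099 = 0.901
R = 33.3729 / 0.901 = 37.04

37.04 m^2


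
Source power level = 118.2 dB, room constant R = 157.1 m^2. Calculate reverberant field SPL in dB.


Given values:
  Lw = 118.2 dB, R = 157.1 m^2
Formula: SPL = Lw + 10 * log10(4 / R)
Compute 4 / R = 4 / 157.1 = 0.025461
Compute 10 * log10(0.025461) = -15.9412
SPL = 118.2 + (-15.9412) = 102.26

102.26 dB


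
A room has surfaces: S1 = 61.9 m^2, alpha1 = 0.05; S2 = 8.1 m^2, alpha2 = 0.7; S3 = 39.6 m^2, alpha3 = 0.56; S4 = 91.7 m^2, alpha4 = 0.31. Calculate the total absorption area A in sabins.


Given surfaces:
  Surface 1: 61.9 * 0.05 = 3.095
  Surface 2: 8.1 * 0.7 = 5.67
  Surface 3: 39.6 * 0.56 = 22.176
  Surface 4: 91.7 * 0.31 = 28.427
Formula: A = sum(Si * alpha_i)
A = 3.095 + 5.67 + 22.176 + 28.427
A = 59.37

59.37 sabins


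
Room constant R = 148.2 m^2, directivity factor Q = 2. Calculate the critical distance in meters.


Given values:
  R = 148.2 m^2, Q = 2
Formula: d_c = 0.141 * sqrt(Q * R)
Compute Q * R = 2 * 148.2 = 296.4
Compute sqrt(296.4) = 17.2163
d_c = 0.141 * 17.2163 = 2.427

2.427 m


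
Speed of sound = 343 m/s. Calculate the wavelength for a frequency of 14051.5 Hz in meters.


Given values:
  c = 343 m/s, f = 14051.5 Hz
Formula: lambda = c / f
lambda = 343 / 14051.5
lambda = 0.0244

0.0244 m


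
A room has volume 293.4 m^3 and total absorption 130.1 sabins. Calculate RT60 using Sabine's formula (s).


Given values:
  V = 293.4 m^3
  A = 130.1 sabins
Formula: RT60 = 0.161 * V / A
Numerator: 0.161 * 293.4 = 47.2374
RT60 = 47.2374 / 130.1 = 0.363

0.363 s


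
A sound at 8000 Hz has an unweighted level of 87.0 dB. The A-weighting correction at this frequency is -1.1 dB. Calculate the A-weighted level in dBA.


Given values:
  SPL = 87.0 dB
  A-weighting at 8000 Hz = -1.1 dB
Formula: L_A = SPL + A_weight
L_A = 87.0 + (-1.1)
L_A = 85.9

85.9 dBA


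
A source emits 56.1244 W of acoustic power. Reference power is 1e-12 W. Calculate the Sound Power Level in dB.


Given values:
  W = 56.1244 W
  W_ref = 1e-12 W
Formula: SWL = 10 * log10(W / W_ref)
Compute ratio: W / W_ref = 56124400000000
Compute log10: log10(56124400000000) = 13.749152
Multiply: SWL = 10 * 13.749152 = 137.49

137.49 dB
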